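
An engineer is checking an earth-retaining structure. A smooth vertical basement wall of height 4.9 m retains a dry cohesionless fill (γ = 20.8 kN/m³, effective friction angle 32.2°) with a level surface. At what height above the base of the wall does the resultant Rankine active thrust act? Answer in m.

1.63 m

K_a = 0.3047.
The pressure distribution is triangular, so the resultant acts at H/3 above the base = 4.9/3 = 1.633 m.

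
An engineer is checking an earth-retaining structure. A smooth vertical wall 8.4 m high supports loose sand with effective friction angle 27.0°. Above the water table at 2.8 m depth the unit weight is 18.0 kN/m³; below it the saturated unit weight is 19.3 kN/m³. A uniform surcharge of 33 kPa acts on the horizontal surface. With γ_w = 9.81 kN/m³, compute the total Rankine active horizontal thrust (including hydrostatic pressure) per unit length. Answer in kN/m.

K_a = tan²(45° − φ/2) = 0.3755.
γ' = 19.3 − 9.81 = 9.490 kN/m³. h₂ = H − d_w = 5.6 m.
σ'_h: at surface K_a·q = 12.39; at WT K_a(q+γd_w) = 31.32; at base K_a(q+γd_w+γ'h₂) = 51.28 kPa.
P₁ = ½(12.39+31.32)×2.8 = 61.20; P₂ = ½(31.32+51.28)×5.6 = 231.3; P_w = ½γ_w h₂² = 153.8.
Total = 61.20+231.3+153.8 = 446.3 kN/m.

446 kN/m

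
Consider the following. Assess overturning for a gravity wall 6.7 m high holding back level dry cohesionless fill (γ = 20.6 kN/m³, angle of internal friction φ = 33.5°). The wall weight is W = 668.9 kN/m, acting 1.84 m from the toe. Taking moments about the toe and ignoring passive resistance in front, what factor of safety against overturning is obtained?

4.13

K_a = tan²(45° − 33.5°/2) = 0.2887.
P_a = ½K_aγH² = 0.5×0.2887×20.6×6.7² = 133.5 kN/m, acting at H/3 = 2.233 m above the base.
Overturning moment M_o = P_a × H/3 = 133.5 × 2.233 = 298.1.
Resisting moment M_r = W × 1.84 = 668.9 × 1.84 = 1231.
FS_overturning = M_r/M_o = 1231/298.1 = 4.128.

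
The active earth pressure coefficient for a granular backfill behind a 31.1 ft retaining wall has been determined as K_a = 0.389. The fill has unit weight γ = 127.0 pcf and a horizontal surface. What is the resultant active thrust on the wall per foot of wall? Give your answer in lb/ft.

P = ½ K_a γ H² = 0.5 × 0.389 × 127.0 × 31.1² = 23890 lb/ft.

23900 lb/ft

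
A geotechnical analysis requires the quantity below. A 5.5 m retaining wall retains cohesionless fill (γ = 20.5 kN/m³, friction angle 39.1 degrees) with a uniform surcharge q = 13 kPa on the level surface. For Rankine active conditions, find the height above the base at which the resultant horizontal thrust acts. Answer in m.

K_a = 0.2265.
Triangular part P₁ = ½K_aγH² = 70.22 at H/3 = 1.833 m; rectangular part P₂ = K_a q H = 16.19 at H/2 = 2.750 m.
ȳ = (P₁·1.833 + P₂·2.750)/(P₁+P₂) = 2.005 m.

2.01 m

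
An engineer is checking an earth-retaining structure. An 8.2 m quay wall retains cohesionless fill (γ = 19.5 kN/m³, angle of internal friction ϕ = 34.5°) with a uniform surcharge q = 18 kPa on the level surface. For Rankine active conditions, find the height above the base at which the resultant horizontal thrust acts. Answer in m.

K_a = 0.2768.
Triangular part P₁ = ½K_aγH² = 181.5 at H/3 = 2.733 m; rectangular part P₂ = K_a q H = 40.86 at H/2 = 4.100 m.
ȳ = (P₁·2.733 + P₂·4.100)/(P₁+P₂) = 2.984 m.

2.98 m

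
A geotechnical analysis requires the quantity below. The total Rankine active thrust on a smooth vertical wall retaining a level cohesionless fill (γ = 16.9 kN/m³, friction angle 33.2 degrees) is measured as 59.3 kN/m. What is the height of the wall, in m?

4.90 m

K_a = 0.2924. P_a = ½ K_a γ H² ⇒ H = √(2P_a/(K_a γ)).
H = √(2×59.3/(0.2924×16.9)) = 4.899 m.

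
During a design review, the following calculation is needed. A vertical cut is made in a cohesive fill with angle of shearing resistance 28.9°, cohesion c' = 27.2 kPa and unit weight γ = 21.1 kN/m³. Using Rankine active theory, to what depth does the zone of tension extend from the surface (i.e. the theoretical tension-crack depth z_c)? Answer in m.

4.37 m

K_a = tan²(45° − 28.9°/2) = 0.3484; √K_a = 0.5902.
The active pressure is zero where K_a γ z = 2c√K_a, so z_c = 2c/(γ√K_a) = 2×27.2/(21.1×0.5902) = 4.368 m.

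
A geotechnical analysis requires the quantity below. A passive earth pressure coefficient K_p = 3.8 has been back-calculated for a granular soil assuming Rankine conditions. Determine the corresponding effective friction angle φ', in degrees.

K_p = (1+sin φ)/(1−sin φ) ⇒ sin φ = (K_p − 1)/(K_p + 1) = 0.5833.
φ = arcsin(0.5833) = 35.69°.

35.7°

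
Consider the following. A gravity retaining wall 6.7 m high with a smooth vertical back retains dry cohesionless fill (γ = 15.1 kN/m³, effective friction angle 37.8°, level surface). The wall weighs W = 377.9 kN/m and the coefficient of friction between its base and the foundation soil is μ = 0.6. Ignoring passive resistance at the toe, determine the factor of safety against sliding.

2.79

K_a = tan²(45° − 37.8°/2) = 0.2400.
P_a = ½K_aγH² = 0.5×0.2400×15.1×6.7² = 81.34 kN/m, acting at H/3 = 2.233 m above the base.
FS_sliding = μW / P_a = 0.6×377.9 / 81.34 = 2.788.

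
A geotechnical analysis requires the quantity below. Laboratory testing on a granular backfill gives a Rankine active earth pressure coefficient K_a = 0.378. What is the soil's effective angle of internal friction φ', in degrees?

26.8°

K_a = tan²(45° − φ/2) ⇒ 45° − φ/2 = arctan(√0.378) = 31.58°.
φ = 2(45° − 31.58°) = 26.83°.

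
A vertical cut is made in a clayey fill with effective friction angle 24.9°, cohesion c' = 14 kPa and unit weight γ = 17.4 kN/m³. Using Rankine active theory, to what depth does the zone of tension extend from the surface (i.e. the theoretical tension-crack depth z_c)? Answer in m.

K_a = tan²(45° − 24.9°/2) = 0.4074; √K_a = 0.6383.
The active pressure is zero where K_a γ z = 2c√K_a, so z_c = 2c/(γ√K_a) = 2×14/(17.4×0.6383) = 2.521 m.

2.52 m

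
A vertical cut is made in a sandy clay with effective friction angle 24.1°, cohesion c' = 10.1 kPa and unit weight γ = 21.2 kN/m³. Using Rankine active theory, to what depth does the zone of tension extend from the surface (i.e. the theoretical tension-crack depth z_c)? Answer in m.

K_a = tan²(45° − 24.1°/2) = 0.4201; √K_a = 0.6482.
The active pressure is zero where K_a γ z = 2c√K_a, so z_c = 2c/(γ√K_a) = 2×10.1/(21.2×0.6482) = 1.470 m.

1.47 m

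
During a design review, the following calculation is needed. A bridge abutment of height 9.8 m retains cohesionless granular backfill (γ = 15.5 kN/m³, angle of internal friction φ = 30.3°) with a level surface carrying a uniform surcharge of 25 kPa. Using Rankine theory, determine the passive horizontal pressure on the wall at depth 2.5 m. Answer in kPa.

K_p = (1 + sin φ)/(1 − sin φ) = 3.037.
σ_v = γz + q = 15.5 × 2.5 + 25 = 63.75 kPa.
σ_h = K_p σ_v = 3.037 × 63.75 = 193.6 kPa.

194 kPa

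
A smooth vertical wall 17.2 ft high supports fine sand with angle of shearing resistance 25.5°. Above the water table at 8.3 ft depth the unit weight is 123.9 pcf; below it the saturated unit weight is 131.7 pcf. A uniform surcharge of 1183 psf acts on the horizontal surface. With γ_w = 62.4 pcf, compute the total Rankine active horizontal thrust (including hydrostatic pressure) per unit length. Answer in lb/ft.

K_a = tan²(45° − φ/2) = 0.3981.
γ' = 131.7 − 62.4 = 69.30 pcf. h₂ = H − d_w = 8.9 ft.
σ'_h: at surface K_a·q = 471.0; at WT K_a(q+γd_w) = 880.4; at base K_a(q+γd_w+γ'h₂) = 1126 psf.
P₁ = ½(471.0+880.4)×8.3 = 5608; P₂ = ½(880.4+1126)×8.9 = 8928; P_w = ½γ_w h₂² = 2471.
Total = 5608+8928+2471 = 17010 lb/ft.

17000 lb/ft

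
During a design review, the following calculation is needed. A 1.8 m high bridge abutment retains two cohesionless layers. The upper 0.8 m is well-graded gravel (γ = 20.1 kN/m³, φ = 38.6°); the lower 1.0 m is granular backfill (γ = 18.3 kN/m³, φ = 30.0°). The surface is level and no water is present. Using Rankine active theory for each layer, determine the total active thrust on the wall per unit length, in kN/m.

9.90 kN/m

K_a1 = tan²(45°−38.6°/2) = 0.2316; K_a2 = tan²(45°−30.0°/2) = 0.3333.
Layer 1: σ at base = K_a1 γ₁ h₁ = 3.724 kPa; P₁ = ½×3.724×0.8 = 1.490.
Layer 2: σ_v at top = γ₁h₁ = 16.08; σ_h top = K_a2×16.08 = 5.360; σ_h base = K_a2×(16.08+18.3×1.0) = 11.46.
P₂ = ½(5.360+11.46)×1.0 = 8.410. Total P_a = 1.490+8.410 = 9.900 kN/m.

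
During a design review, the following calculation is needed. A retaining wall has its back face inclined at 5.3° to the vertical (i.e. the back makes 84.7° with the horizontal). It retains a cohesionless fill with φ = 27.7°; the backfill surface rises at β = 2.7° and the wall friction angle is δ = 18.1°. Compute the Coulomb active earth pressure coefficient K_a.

0.379

K_a = sin²(α+φ) / [sin²α · sin(α−δ) · (1 + √{sin(φ+δ)sin(φ−β) / (sin(α−δ)sin(α+β))})²].
With α = 84.7°, φ = 27.7°, δ = 18.1°, β = 2.7°: K_a = 0.3788.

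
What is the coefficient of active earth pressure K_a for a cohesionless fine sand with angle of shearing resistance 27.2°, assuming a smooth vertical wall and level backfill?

0.373

K_a = tan²(45° − φ/2) = tan²(31.40°) = 0.3726.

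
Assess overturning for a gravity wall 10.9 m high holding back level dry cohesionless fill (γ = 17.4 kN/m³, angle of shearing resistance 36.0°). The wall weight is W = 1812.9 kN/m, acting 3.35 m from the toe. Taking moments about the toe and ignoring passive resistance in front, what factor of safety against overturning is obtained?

6.23

K_a = tan²(45° − 36.0°/2) = 0.2596.
P_a = ½K_aγH² = 0.5×0.2596×17.4×10.9² = 268.4 kN/m, acting at H/3 = 3.633 m above the base.
Overturning moment M_o = P_a × H/3 = 268.4 × 3.633 = 975.0.
Resisting moment M_r = W × 3.35 = 1812.9 × 3.35 = 6073.
FS_overturning = M_r/M_o = 6073/975.0 = 6.229.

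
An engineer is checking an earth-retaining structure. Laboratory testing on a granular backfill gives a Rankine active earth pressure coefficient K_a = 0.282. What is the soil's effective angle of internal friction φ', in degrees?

34.1°

K_a = tan²(45° − φ/2) ⇒ 45° − φ/2 = arctan(√0.282) = 27.97°.
φ = 2(45° − 27.97°) = 34.06°.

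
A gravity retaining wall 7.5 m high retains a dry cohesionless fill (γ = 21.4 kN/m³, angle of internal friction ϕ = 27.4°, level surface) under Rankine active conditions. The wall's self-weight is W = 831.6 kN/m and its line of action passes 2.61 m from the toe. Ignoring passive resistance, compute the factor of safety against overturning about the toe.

K_a = tan²(45° − 27.4°/2) = 0.3697.
P_a = ½K_aγH² = 0.5×0.3697×21.4×7.5² = 222.5 kN/m, acting at H/3 = 2.500 m above the base.
Overturning moment M_o = P_a × H/3 = 222.5 × 2.500 = 556.2.
Resisting moment M_r = W × 2.61 = 831.6 × 2.61 = 2170.
FS_overturning = M_r/M_o = 2170/556.2 = 3.902.

3.90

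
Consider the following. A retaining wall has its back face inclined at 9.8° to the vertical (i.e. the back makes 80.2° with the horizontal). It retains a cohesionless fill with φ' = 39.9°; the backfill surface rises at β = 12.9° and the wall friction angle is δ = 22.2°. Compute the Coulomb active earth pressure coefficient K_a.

K_a = sin²(α+φ) / [sin²α · sin(α−δ) · (1 + √{sin(φ+δ)sin(φ−β) / (sin(α−δ)sin(α+β))})²].
With α = 80.2°, φ = 39.9°, δ = 22.2°, β = 12.9°: K_a = 0.3189.

0.319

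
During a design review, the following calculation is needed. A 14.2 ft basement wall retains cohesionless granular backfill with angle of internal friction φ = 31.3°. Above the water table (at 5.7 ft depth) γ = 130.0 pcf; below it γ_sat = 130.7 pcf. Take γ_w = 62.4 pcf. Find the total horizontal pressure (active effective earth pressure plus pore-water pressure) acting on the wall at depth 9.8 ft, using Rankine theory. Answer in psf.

K_a = (1 − sin φ)/(1 + sin φ) = 0.3162.
γ' = 130.7 − 62.4 = 68.30 pcf.
Effective vertical stress at 9.8 ft: σ'_v = 130.0×5.7 + 68.30×4.10 = 1021 psf.
σ'_h = K_a σ'_v = 0.3162 × 1021 = 322.9 psf; u = γ_w × 4.10 = 255.8 psf.
Total σ_h = 322.9 + 255.8 = 578.7 psf.

579 psf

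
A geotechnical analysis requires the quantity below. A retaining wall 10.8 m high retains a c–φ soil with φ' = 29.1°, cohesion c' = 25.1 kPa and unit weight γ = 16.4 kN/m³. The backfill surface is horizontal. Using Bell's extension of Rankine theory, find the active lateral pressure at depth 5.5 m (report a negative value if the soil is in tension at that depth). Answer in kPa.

K_a = (1 − sin φ)/(1 + sin φ) = 0.3456.
σ_a = K_a γ z − 2c√K_a = 0.3456×16.4×5.5 − 2×25.1×0.5879 = 1.661 kPa.

1.66 kPa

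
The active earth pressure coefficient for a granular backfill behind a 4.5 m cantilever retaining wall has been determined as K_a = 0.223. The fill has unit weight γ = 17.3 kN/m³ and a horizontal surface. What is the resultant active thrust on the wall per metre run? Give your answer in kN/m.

39.1 kN/m

P = ½ K_a γ H² = 0.5 × 0.223 × 17.3 × 4.5² = 39.06 kN/m.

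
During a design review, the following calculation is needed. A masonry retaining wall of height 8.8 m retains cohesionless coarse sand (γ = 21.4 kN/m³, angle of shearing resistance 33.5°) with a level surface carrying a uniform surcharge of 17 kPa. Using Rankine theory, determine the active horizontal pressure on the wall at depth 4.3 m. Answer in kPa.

31.5 kPa

K_a = (1 − sin φ)/(1 + sin φ) = 0.2887.
σ_v = γz + q = 21.4 × 4.3 + 17 = 109.0 kPa.
σ_h = K_a σ_v = 0.2887 × 109.0 = 31.48 kPa.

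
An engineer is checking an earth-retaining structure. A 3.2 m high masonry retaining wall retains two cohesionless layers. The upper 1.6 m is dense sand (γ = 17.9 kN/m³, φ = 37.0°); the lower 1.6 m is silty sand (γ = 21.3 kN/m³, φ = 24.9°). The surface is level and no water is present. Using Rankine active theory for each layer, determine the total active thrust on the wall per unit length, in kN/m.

K_a1 = tan²(45°−37.0°/2) = 0.2486; K_a2 = tan²(45°−24.9°/2) = 0.4074.
Layer 1: σ at base = K_a1 γ₁ h₁ = 7.119 kPa; P₁ = ½×7.119×1.6 = 5.696.
Layer 2: σ_v at top = γ₁h₁ = 28.64; σ_h top = K_a2×28.64 = 11.67; σ_h base = K_a2×(28.64+21.3×1.6) = 25.55.
P₂ = ½(11.67+25.55)×1.6 = 29.78. Total P_a = 5.696+29.78 = 35.47 kN/m.

35.5 kN/m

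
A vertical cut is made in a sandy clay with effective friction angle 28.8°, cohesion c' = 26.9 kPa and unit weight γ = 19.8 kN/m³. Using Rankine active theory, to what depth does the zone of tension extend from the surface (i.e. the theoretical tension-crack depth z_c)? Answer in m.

K_a = tan²(45° − 28.8°/2) = 0.3498; √K_a = 0.5914.
The active pressure is zero where K_a γ z = 2c√K_a, so z_c = 2c/(γ√K_a) = 2×26.9/(19.8×0.5914) = 4.594 m.

4.59 m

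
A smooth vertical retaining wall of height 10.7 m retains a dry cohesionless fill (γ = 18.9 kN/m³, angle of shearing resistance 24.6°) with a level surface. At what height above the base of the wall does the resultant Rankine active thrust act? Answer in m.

3.57 m

K_a = 0.4121.
The pressure distribution is triangular, so the resultant acts at H/3 above the base = 10.7/3 = 3.567 m.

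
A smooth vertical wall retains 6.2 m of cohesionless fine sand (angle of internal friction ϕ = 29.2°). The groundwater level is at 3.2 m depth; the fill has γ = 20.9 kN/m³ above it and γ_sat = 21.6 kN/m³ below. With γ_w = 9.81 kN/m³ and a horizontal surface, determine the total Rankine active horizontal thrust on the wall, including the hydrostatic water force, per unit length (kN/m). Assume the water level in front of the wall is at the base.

168 kN/m

K_a = tan²(45° − φ/2) = 0.3442.
γ' = 21.6 − 9.81 = 11.79 kN/m³. Depth below WT = 3.0 m.
σ'_h at WT = K_a γ d_w = 23.02 kPa; at base = 23.02 + K_a γ' × 3.0 = 35.20 kPa.
P₁ (0–3.2 m) = ½×23.02×3.2 = 36.83. P₂ (3.2–6.2 m) = ½(23.02+35.20)×3.0 = 87.33.
P_w = ½ γ_w h₂² = 0.5×9.81×3.0² = 44.14. Total = 36.83+87.33+44.14 = 168.3 kN/m.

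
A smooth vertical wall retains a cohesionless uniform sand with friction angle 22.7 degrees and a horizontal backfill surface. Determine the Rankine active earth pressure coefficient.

0.443

K_a = (1 − sin φ)/(1 + sin φ) = (1 − sin 22.7°)/(1 + sin 22.7°) = 0.4431.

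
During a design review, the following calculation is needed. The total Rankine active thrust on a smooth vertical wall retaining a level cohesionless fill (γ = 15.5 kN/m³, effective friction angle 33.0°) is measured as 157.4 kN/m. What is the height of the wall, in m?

K_a = 0.2948. P_a = ½ K_a γ H² ⇒ H = √(2P_a/(K_a γ)).
H = √(2×157.4/(0.2948×15.5)) = 8.300 m.

8.30 m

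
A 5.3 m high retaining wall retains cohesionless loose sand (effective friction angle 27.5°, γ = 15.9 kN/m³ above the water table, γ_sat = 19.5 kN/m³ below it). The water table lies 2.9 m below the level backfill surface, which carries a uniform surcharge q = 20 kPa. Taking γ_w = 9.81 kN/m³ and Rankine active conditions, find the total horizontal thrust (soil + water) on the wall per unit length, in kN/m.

143 kN/m

K_a = tan²(45° − φ/2) = 0.3682.
γ' = 19.5 − 9.81 = 9.690 kN/m³. h₂ = H − d_w = 2.4 m.
σ'_h: at surface K_a·q = 7.364; at WT K_a(q+γd_w) = 24.34; at base K_a(q+γd_w+γ'h₂) = 32.91 kPa.
P₁ = ½(7.364+24.34)×2.9 = 45.98; P₂ = ½(24.34+32.91)×2.4 = 68.70; P_w = ½γ_w h₂² = 28.25.
Total = 45.98+68.70+28.25 = 142.9 kN/m.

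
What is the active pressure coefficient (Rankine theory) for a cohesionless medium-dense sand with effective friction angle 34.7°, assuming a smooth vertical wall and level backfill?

K_a = (1 − sin φ)/(1 + sin φ) = (1 − sin 34.7°)/(1 + sin 34.7°) = 0.2745.

0.274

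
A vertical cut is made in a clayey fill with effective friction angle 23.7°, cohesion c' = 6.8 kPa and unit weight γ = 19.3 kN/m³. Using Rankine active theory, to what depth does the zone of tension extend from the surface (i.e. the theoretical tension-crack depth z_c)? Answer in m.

1.08 m

K_a = tan²(45° − 23.7°/2) = 0.4266; √K_a = 0.6531.
The active pressure is zero where K_a γ z = 2c√K_a, so z_c = 2c/(γ√K_a) = 2×6.8/(19.3×0.6531) = 1.079 m.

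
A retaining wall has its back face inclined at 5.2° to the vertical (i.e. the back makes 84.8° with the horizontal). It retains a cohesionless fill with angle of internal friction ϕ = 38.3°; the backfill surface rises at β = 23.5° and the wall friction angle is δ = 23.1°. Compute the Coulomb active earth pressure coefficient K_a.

K_a = sin²(α+φ) / [sin²α · sin(α−δ) · (1 + √{sin(φ+δ)sin(φ−β) / (sin(α−δ)sin(α+β))})²].
With α = 84.8°, φ = 38.3°, δ = 23.1°, β = 23.5°: K_a = 0.3488.

0.349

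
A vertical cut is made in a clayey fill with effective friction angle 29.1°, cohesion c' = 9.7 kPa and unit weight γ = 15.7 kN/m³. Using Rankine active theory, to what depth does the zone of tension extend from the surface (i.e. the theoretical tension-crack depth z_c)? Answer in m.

K_a = tan²(45° − 29.1°/2) = 0.3456; √K_a = 0.5879.
The active pressure is zero where K_a γ z = 2c√K_a, so z_c = 2c/(γ√K_a) = 2×9.7/(15.7×0.5879) = 2.102 m.

2.10 m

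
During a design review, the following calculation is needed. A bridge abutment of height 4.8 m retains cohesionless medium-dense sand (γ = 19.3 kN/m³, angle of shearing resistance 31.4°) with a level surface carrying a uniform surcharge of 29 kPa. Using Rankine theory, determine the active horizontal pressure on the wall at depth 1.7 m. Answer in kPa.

K_a = (1 − sin φ)/(1 + sin φ) = 0.3149.
σ_v = γz + q = 19.3 × 1.7 + 29 = 61.81 kPa.
σ_h = K_a σ_v = 0.3149 × 61.81 = 19.46 kPa.

19.5 kPa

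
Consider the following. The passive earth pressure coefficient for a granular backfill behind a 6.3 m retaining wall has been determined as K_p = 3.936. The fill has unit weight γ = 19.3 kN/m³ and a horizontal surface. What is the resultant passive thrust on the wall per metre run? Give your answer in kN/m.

1510 kN/m

P = ½ K_p γ H² = 0.5 × 3.936 × 19.3 × 6.3² = 1508 kN/m.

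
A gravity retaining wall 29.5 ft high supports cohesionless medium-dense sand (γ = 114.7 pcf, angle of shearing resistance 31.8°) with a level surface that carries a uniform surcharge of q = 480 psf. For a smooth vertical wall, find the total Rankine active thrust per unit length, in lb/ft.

K_a = tan²(45° − φ/2) = 0.3098.
Soil triangle: ½ K_a γ H² = 0.5×0.3098×114.7×29.5² = 15460 lb/ft.
Surcharge rectangle: K_a q H = 0.3098×480×29.5 = 4387 lb/ft.
Total = 15460 + 4387 = 19850 lb/ft.

19800 lb/ft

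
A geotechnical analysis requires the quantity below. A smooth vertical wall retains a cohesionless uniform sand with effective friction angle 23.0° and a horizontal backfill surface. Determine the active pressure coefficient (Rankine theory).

0.438

K_a = (1 − sin φ)/(1 + sin φ) = (1 − sin 23.0°)/(1 + sin 23.0°) = 0.4381.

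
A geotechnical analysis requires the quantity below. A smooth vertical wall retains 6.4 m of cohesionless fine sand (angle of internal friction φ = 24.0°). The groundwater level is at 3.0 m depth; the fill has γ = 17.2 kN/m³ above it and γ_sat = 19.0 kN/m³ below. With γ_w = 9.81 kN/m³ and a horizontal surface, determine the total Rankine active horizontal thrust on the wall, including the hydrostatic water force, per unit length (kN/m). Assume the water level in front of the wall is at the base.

186 kN/m

K_a = tan²(45° − φ/2) = 0.4217.
γ' = 19.0 − 9.81 = 9.190 kN/m³. Depth below WT = 3.4 m.
σ'_h at WT = K_a γ d_w = 21.76 kPa; at base = 21.76 + K_a γ' × 3.4 = 34.94 kPa.
P₁ (0–3.0 m) = ½×21.76×3.0 = 32.64. P₂ (3.0–6.4 m) = ½(21.76+34.94)×3.4 = 96.39.
P_w = ½ γ_w h₂² = 0.5×9.81×3.4² = 56.70. Total = 32.64+96.39+56.70 = 185.7 kN/m.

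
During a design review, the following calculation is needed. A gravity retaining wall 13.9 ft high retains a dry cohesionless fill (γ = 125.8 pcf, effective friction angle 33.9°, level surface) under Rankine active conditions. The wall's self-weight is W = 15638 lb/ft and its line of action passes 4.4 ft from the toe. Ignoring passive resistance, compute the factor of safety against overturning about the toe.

4.30

K_a = tan²(45° − 33.9°/2) = 0.2839.
P_a = ½K_aγH² = 0.5×0.2839×125.8×13.9² = 3450 lb/ft, acting at H/3 = 4.633 ft above the base.
Overturning moment M_o = P_a × H/3 = 3450 × 4.633 = 15990.
Resisting moment M_r = W × 4.4 = 15638 × 4.4 = 68810.
FS_overturning = M_r/M_o = 68810/15990 = 4.304.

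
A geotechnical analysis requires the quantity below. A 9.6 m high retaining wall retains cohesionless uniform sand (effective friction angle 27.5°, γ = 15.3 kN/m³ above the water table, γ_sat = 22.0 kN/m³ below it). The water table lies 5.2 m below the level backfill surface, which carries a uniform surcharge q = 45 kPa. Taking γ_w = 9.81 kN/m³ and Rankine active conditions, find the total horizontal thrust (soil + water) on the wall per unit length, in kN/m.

503 kN/m

K_a = tan²(45° − φ/2) = 0.3682.
γ' = 22.0 − 9.81 = 12.19 kN/m³. h₂ = H − d_w = 4.4 m.
σ'_h: at surface K_a·q = 16.57; at WT K_a(q+γd_w) = 45.87; at base K_a(q+γd_w+γ'h₂) = 65.62 kPa.
P₁ = ½(16.57+45.87)×5.2 = 162.3; P₂ = ½(45.87+65.62)×4.4 = 245.3; P_w = ½γ_w h₂² = 94.96.
Total = 162.3+245.3+94.96 = 502.6 kN/m.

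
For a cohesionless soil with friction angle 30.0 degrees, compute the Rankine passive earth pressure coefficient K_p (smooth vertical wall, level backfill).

3.00

K_p = (1 + sin φ)/(1 − sin φ) = tan²(45° + 30.0°/2) = 3.000.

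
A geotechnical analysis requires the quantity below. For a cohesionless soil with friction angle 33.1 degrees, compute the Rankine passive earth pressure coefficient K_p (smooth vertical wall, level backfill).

3.41

K_p = (1 + sin φ)/(1 − sin φ) = tan²(45° + 33.1°/2) = 3.406.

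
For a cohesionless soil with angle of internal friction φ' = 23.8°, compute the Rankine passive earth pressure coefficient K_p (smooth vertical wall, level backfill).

2.35

K_p = (1 + sin φ)/(1 − sin φ) = tan²(45° + 23.8°/2) = 2.353.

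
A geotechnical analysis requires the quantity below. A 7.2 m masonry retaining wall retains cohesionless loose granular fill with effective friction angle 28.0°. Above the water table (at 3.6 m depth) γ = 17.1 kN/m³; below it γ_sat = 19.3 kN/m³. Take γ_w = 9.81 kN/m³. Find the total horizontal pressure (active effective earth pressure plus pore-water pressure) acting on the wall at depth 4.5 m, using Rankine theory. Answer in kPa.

34.1 kPa

K_a = (1 − sin φ)/(1 + sin φ) = 0.3610.
γ' = 19.3 − 9.81 = 9.490 kN/m³.
Effective vertical stress at 4.5 m: σ'_v = 17.1×3.6 + 9.490×0.900 = 70.10 kPa.
σ'_h = K_a σ'_v = 0.3610 × 70.10 = 25.31 kPa; u = γ_w × 0.900 = 8.829 kPa.
Total σ_h = 25.31 + 8.829 = 34.14 kPa.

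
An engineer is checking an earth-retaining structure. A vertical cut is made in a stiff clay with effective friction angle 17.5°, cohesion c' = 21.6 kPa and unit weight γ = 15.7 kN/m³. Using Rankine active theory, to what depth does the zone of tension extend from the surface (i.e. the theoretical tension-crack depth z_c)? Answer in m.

K_a = tan²(45° − 17.5°/2) = 0.5376; √K_a = 0.7332.
The active pressure is zero where K_a γ z = 2c√K_a, so z_c = 2c/(γ√K_a) = 2×21.6/(15.7×0.7332) = 3.753 m.

3.75 m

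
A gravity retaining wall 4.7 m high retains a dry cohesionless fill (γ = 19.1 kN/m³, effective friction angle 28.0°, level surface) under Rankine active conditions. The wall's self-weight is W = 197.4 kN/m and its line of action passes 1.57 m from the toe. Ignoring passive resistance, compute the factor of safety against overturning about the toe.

K_a = tan²(45° − 28.0°/2) = 0.3610.
P_a = ½K_aγH² = 0.5×0.3610×19.1×4.7² = 76.16 kN/m, acting at H/3 = 1.567 m above the base.
Overturning moment M_o = P_a × H/3 = 76.16 × 1.567 = 119.3.
Resisting moment M_r = W × 1.57 = 197.4 × 1.57 = 309.9.
FS_overturning = M_r/M_o = 309.9/119.3 = 2.597.

2.60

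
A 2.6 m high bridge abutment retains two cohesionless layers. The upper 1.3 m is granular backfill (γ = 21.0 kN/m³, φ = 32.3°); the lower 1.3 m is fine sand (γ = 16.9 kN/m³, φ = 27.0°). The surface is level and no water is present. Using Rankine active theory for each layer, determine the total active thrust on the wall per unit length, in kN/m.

24.1 kN/m

K_a1 = tan²(45°−32.3°/2) = 0.3035; K_a2 = tan²(45°−27.0°/2) = 0.3755.
Layer 1: σ at base = K_a1 γ₁ h₁ = 8.285 kPa; P₁ = ½×8.285×1.3 = 5.385.
Layer 2: σ_v at top = γ₁h₁ = 27.30; σ_h top = K_a2×27.30 = 10.25; σ_h base = K_a2×(27.30+16.9×1.3) = 18.50.
P₂ = ½(10.25+18.50)×1.3 = 18.69. Total P_a = 5.385+18.69 = 24.08 kN/m.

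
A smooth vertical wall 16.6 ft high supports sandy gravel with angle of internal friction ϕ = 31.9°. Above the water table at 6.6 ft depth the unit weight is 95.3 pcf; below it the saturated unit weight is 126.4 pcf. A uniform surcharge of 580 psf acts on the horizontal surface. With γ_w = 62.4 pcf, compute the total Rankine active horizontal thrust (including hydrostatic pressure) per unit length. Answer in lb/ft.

K_a = tan²(45° − φ/2) = 0.3085.
γ' = 126.4 − 62.4 = 64.00 pcf. h₂ = H − d_w = 10.0 ft.
σ'_h: at surface K_a·q = 178.9; at WT K_a(q+γd_w) = 373.0; at base K_a(q+γd_w+γ'h₂) = 570.5 psf.
P₁ = ½(178.9+373.0)×6.6 = 1821; P₂ = ½(373.0+570.5)×10.0 = 4717; P_w = ½γ_w h₂² = 3120.
Total = 1821+4717+3120 = 9659 lb/ft.

9660 lb/ft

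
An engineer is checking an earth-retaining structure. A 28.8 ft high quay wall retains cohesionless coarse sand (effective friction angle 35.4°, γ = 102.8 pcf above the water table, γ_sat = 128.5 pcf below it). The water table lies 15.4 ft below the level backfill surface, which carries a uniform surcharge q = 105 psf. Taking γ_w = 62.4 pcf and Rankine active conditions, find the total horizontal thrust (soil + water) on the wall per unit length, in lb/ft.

16900 lb/ft

K_a = tan²(45° − φ/2) = 0.2664.
γ' = 128.5 − 62.4 = 66.10 pcf. h₂ = H − d_w = 13.4 ft.
σ'_h: at surface K_a·q = 27.97; at WT K_a(q+γd_w) = 449.7; at base K_a(q+γd_w+γ'h₂) = 685.7 psf.
P₁ = ½(27.97+449.7)×15.4 = 3678; P₂ = ½(449.7+685.7)×13.4 = 7607; P_w = ½γ_w h₂² = 5602.
Total = 3678+7607+5602 = 16890 lb/ft.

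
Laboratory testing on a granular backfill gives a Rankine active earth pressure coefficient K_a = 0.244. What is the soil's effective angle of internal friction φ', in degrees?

37.4°

K_a = tan²(45° − φ/2) ⇒ 45° − φ/2 = arctan(√0.244) = 26.29°.
φ = 2(45° − 26.29°) = 37.42°.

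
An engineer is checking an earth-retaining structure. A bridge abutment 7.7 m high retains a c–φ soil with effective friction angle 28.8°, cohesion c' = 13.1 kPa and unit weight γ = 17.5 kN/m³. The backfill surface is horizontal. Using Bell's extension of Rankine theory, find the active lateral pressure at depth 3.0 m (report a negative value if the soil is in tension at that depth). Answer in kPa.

K_a = (1 − sin φ)/(1 + sin φ) = 0.3498.
σ_a = K_a γ z − 2c√K_a = 0.3498×17.5×3.0 − 2×13.1×0.5914 = 2.867 kPa.

2.87 kPa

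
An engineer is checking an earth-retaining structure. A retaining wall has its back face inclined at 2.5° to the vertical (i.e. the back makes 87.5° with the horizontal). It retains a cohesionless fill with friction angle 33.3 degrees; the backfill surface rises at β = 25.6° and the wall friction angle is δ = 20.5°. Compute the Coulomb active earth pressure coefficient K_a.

K_a = sin²(α+φ) / [sin²α · sin(α−δ) · (1 + √{sin(φ+δ)sin(φ−β) / (sin(α−δ)sin(α+β))})²].
With α = 87.5°, φ = 33.3°, δ = 20.5°, β = 25.6°: K_a = 0.4359.

0.436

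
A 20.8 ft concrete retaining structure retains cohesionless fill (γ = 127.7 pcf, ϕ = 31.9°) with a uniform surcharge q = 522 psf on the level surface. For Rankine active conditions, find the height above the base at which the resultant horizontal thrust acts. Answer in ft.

7.91 ft

K_a = 0.3085.
Triangular part P₁ = ½K_aγH² = 8523 at H/3 = 6.933 ft; rectangular part P₂ = K_a q H = 3350 at H/2 = 10.40 ft.
ȳ = (P₁·6.933 + P₂·10.40)/(P₁+P₂) = 7.911 ft.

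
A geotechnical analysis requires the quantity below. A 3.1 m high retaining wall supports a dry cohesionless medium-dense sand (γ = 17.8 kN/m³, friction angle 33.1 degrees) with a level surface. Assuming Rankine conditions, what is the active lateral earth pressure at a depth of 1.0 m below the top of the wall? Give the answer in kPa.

5.23 kPa

K_a = (1 − sin φ)/(1 + sin φ) = 0.2936.
σ_h = K_a γ z = 0.2936 × 17.8 × 1.0 = 5.226 kPa.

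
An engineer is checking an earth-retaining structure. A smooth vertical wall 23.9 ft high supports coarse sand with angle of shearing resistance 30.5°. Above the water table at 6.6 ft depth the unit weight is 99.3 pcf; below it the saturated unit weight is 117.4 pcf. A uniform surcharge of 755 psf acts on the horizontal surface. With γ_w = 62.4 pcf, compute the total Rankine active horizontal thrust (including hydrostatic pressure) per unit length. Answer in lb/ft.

22300 lb/ft

K_a = tan²(45° − φ/2) = 0.3267.
γ' = 117.4 − 62.4 = 55.00 pcf. h₂ = H − d_w = 17.3 ft.
σ'_h: at surface K_a·q = 246.6; at WT K_a(q+γd_w) = 460.7; at base K_a(q+γd_w+γ'h₂) = 771.5 psf.
P₁ = ½(246.6+460.7)×6.6 = 2334; P₂ = ½(460.7+771.5)×17.3 = 10660; P_w = ½γ_w h₂² = 9338.
Total = 2334+10660+9338 = 22330 lb/ft.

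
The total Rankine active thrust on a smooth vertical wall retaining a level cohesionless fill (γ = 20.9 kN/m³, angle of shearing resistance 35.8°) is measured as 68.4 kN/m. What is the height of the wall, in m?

5.00 m

K_a = 0.2619. P_a = ½ K_a γ H² ⇒ H = √(2P_a/(K_a γ)).
H = √(2×68.4/(0.2619×20.9)) = 5.000 m.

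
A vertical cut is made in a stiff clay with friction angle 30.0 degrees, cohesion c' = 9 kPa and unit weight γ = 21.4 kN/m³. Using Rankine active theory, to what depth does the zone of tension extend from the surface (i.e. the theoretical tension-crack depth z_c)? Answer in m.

1.46 m

K_a = tan²(45° − 30.0°/2) = 0.3333; √K_a = 0.5774.
The active pressure is zero where K_a γ z = 2c√K_a, so z_c = 2c/(γ√K_a) = 2×9/(21.4×0.5774) = 1.457 m.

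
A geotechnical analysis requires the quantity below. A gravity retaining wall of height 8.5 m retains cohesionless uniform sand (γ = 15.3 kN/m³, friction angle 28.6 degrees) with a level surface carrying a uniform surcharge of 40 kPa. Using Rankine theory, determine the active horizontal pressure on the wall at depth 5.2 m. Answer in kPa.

K_a = (1 − sin φ)/(1 + sin φ) = 0.3525.
σ_v = γz + q = 15.3 × 5.2 + 40 = 119.6 kPa.
σ_h = K_a σ_v = 0.3525 × 119.6 = 42.15 kPa.

42.2 kPa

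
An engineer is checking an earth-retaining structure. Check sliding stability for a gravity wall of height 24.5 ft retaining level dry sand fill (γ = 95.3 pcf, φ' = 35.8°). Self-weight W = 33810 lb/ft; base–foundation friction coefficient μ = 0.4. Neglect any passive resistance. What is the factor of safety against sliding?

K_a = tan²(45° − 35.8°/2) = 0.2619.
P_a = ½K_aγH² = 0.5×0.2619×95.3×24.5² = 7490 lb/ft, acting at H/3 = 8.167 ft above the base.
FS_sliding = μW / P_a = 0.4×33810 / 7490 = 1.806.

1.81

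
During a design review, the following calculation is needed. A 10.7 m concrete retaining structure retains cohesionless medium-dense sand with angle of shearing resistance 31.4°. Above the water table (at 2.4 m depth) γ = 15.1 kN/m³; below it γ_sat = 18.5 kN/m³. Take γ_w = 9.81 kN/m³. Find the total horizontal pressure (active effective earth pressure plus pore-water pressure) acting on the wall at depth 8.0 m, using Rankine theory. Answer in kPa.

K_a = (1 − sin φ)/(1 + sin φ) = 0.3149.
γ' = 18.5 − 9.81 = 8.690 kN/m³.
Effective vertical stress at 8.0 m: σ'_v = 15.1×2.4 + 8.690×5.60 = 84.90 kPa.
σ'_h = K_a σ'_v = 0.3149 × 84.90 = 26.74 kPa; u = γ_w × 5.60 = 54.94 kPa.
Total σ_h = 26.74 + 54.94 = 81.67 kPa.

81.7 kPa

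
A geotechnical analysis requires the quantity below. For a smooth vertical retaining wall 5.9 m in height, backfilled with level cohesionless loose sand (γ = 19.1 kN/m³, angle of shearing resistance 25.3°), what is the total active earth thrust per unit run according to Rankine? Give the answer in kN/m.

133 kN/m

K_a = tan²(45° − φ/2) = 0.4012.
P_a = ½ K_a γ H² = 0.5 × 0.4012 × 19.1 × 5.9² = 133.4 kN/m.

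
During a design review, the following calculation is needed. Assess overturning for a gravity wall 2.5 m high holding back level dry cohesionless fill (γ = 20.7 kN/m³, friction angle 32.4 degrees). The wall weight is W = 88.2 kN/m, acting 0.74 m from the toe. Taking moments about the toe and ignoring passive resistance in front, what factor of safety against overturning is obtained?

4.01

K_a = tan²(45° − 32.4°/2) = 0.3022.
P_a = ½K_aγH² = 0.5×0.3022×20.7×2.5² = 19.55 kN/m, acting at H/3 = 0.8333 m above the base.
Overturning moment M_o = P_a × H/3 = 19.55 × 0.8333 = 16.29.
Resisting moment M_r = W × 0.74 = 88.2 × 0.74 = 65.27.
FS_overturning = M_r/M_o = 65.27/16.29 = 4.006.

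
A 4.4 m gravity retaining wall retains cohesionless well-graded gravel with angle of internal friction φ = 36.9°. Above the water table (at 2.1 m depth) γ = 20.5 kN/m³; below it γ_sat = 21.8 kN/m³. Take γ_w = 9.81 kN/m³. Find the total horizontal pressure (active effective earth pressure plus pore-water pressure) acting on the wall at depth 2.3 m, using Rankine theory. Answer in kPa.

13.3 kPa

K_a = (1 − sin φ)/(1 + sin φ) = 0.2497.
γ' = 21.8 − 9.81 = 11.99 kN/m³.
Effective vertical stress at 2.3 m: σ'_v = 20.5×2.1 + 11.99×0.200 = 45.45 kPa.
σ'_h = K_a σ'_v = 0.2497 × 45.45 = 11.35 kPa; u = γ_w × 0.200 = 1.962 kPa.
Total σ_h = 11.35 + 1.962 = 13.31 kPa.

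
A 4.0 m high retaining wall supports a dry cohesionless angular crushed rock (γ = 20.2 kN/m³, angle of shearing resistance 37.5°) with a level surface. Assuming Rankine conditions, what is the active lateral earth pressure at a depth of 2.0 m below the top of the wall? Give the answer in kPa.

9.82 kPa

K_a = (1 − sin φ)/(1 + sin φ) = 0.2432.
σ_h = K_a γ z = 0.2432 × 20.2 × 2.0 = 9.825 kPa.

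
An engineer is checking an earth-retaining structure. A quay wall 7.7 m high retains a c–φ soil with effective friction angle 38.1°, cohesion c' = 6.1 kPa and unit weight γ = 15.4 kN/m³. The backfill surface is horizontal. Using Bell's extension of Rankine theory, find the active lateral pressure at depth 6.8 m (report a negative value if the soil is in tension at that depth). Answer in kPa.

18.9 kPa

K_a = (1 − sin φ)/(1 + sin φ) = 0.2368.
σ_a = K_a γ z − 2c√K_a = 0.2368×15.4×6.8 − 2×6.1×0.4867 = 18.86 kPa.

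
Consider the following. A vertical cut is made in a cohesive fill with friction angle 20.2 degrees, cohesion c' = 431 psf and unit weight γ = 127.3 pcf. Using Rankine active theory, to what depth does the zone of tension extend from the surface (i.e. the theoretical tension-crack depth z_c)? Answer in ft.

9.71 ft

K_a = tan²(45° − 20.2°/2) = 0.4867; √K_a = 0.6976.
The active pressure is zero where K_a γ z = 2c√K_a, so z_c = 2c/(γ√K_a) = 2×431/(127.3×0.6976) = 9.707 ft.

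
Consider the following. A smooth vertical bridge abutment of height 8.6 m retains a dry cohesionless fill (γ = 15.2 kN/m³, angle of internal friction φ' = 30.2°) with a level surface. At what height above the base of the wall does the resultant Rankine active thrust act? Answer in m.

K_a = 0.3307.
The pressure distribution is triangular, so the resultant acts at H/3 above the base = 8.6/3 = 2.867 m.

2.87 m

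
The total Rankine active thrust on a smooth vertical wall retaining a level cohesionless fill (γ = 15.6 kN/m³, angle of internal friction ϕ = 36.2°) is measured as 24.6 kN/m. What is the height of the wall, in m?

3.50 m

K_a = 0.2574. P_a = ½ K_a γ H² ⇒ H = √(2P_a/(K_a γ)).
H = √(2×24.6/(0.2574×15.6)) = 3.501 m.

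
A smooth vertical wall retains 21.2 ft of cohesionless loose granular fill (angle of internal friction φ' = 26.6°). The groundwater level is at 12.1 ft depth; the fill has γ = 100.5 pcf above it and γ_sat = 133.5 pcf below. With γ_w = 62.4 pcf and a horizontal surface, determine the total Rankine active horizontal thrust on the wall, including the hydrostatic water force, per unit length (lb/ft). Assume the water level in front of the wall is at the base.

10700 lb/ft

K_a = tan²(45° − φ/2) = 0.3814.
γ' = 133.5 − 62.4 = 71.10 pcf. Depth below WT = 9.1 ft.
σ'_h at WT = K_a γ d_w = 463.9 psf; at base = 463.9 + K_a γ' × 9.1 = 710.7 psf.
P₁ (0–12.1 ft) = ½×463.9×12.1 = 2806. P₂ (12.1–21.2 ft) = ½(463.9+710.7)×9.1 = 5344.
P_w = ½ γ_w h₂² = 0.5×62.4×9.1² = 2584. Total = 2806+5344+2584 = 10730 lb/ft.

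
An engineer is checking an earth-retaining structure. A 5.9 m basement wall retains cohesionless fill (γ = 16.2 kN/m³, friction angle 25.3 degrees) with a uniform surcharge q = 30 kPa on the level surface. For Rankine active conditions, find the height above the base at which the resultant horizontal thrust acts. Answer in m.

K_a = 0.4012.
Triangular part P₁ = ½K_aγH² = 113.1 at H/3 = 1.967 m; rectangular part P₂ = K_a q H = 71.01 at H/2 = 2.950 m.
ȳ = (P₁·1.967 + P₂·2.950)/(P₁+P₂) = 2.346 m.

2.35 m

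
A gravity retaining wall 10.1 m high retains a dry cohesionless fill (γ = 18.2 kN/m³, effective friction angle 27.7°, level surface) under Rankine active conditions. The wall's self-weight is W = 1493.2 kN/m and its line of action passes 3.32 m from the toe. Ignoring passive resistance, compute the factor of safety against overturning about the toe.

4.34

K_a = tan²(45° − 27.7°/2) = 0.3653.
P_a = ½K_aγH² = 0.5×0.3653×18.2×10.1² = 339.1 kN/m, acting at H/3 = 3.367 m above the base.
Overturning moment M_o = P_a × H/3 = 339.1 × 3.367 = 1142.
Resisting moment M_r = W × 3.32 = 1493.2 × 3.32 = 4957.
FS_overturning = M_r/M_o = 4957/1142 = 4.342.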